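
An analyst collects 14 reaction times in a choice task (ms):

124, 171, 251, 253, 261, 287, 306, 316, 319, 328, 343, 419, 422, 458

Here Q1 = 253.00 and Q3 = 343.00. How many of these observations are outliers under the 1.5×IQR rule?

IQR = 90.00; fences at 253.00 − 135.00 = 118.00 and 343.00 + 135.00 = 478.00.
Every value lies within the cutoffs.

0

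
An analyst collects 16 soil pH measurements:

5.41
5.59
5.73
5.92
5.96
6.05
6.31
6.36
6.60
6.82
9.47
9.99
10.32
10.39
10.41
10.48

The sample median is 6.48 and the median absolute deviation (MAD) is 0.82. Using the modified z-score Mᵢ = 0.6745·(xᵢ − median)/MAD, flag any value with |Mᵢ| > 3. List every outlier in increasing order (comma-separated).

10.32, 10.39, 10.41, 10.48

|Mᵢ| > 3 ⇔ |xᵢ − 6.48| > 3·0.82/0.6745 = 3.65.
So outliers lie outside [2.83, 10.13].
10.32: M = 3.16 → outlier.
10.39: M = 3.22 → outlier.
10.41: M = 3.23 → outlier.
10.48: M = 3.29 → outlier.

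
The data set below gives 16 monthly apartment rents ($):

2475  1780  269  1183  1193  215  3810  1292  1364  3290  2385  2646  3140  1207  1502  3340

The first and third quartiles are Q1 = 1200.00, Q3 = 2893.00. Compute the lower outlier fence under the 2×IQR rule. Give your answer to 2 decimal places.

IQR = Q3 − Q1 = 2893.00 − 1200.00 = 1693.00.
Lower fence = Q1 − 2·IQR = 1200.00 − 3386.00 = -2186.00.
Upper fence = Q3 + 2·IQR = 2893.00 + 3386.00 = 6279.00.

-2186.00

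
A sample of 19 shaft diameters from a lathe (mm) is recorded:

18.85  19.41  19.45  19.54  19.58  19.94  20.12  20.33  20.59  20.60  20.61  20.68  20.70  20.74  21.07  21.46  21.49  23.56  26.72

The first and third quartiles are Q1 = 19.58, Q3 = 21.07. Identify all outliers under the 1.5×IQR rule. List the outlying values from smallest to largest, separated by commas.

23.56, 26.72

IQR = Q3 − Q1 = 21.07 − 19.58 = 1.49.
Lower fence = Q1 − 1.5·IQR = 19.58 − 2.235 = 17.345.
Upper fence = Q3 + 1.5·IQR = 21.07 + 2.235 = 23.305.
23.56 > 23.305 → outlier.
26.72 > 23.305 → outlier.
All remaining values lie within [17.345, 23.305].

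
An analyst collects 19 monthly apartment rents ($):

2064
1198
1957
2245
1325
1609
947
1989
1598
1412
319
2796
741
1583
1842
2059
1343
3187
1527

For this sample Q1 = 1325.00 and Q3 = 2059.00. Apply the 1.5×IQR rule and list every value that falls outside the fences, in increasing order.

3187

IQR = Q3 − Q1 = 2059.00 − 1325.00 = 734.00.
Lower fence = Q1 − 1.5·IQR = 1325.00 − 1101.00 = 224.00.
Upper fence = Q3 + 1.5·IQR = 2059.00 + 1101.00 = 3160.00.
3187 > 3160.00 → outlier.
All remaining values lie within [224.00, 3160.00].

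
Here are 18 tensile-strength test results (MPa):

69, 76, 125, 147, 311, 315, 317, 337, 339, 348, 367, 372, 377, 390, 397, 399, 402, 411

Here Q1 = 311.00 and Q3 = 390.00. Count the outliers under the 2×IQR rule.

IQR = 79.00; fences at 311.00 − 158.00 = 153.00 and 390.00 + 158.00 = 548.00.
Outside the cutoffs: 69, 76, 125, 147.

4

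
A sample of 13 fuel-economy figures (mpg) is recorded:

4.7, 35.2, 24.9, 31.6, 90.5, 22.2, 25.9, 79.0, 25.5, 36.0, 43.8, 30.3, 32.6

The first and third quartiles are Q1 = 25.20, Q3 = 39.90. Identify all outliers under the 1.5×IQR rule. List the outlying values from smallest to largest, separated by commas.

IQR = Q3 − Q1 = 39.90 − 25.20 = 14.70.
Lower fence = Q1 − 1.5·IQR = 25.20 − 22.05 = 3.15.
Upper fence = Q3 + 1.5·IQR = 39.90 + 22.05 = 61.95.
79.0 > 61.95 → outlier.
90.5 > 61.95 → outlier.
All remaining values lie within [3.15, 61.95].

79.0, 90.5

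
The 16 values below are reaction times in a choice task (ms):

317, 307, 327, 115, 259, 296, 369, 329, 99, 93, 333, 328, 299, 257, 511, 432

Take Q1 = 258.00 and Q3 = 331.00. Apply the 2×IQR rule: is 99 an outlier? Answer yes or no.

IQR = Q3 − Q1 = 331.00 − 258.00 = 73.00.
Lower fence = Q1 − 2·IQR = 258.00 − 146.00 = 112.00.
Upper fence = Q3 + 2·IQR = 331.00 + 146.00 = 477.00.
99 lies below the lower fence.

yes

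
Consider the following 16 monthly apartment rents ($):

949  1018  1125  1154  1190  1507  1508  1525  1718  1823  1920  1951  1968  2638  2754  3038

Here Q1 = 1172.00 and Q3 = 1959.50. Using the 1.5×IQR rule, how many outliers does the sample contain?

0

IQR = 787.50; fences at 1172.00 − 1181.25 = -9.25 and 1959.50 + 1181.25 = 3140.75.
Every value lies within the cutoffs.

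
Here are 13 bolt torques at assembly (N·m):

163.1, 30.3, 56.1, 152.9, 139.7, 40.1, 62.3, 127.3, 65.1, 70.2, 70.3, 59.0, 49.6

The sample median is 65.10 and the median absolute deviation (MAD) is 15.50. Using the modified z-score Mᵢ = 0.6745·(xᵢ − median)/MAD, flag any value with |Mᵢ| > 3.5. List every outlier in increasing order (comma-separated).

152.9, 163.1

|Mᵢ| > 3.5 ⇔ |xᵢ − 65.10| > 3.5·15.50/0.6745 = 80.43.
So outliers lie outside [-15.33, 145.53].
152.9: M = 3.82 → outlier.
163.1: M = 4.26 → outlier.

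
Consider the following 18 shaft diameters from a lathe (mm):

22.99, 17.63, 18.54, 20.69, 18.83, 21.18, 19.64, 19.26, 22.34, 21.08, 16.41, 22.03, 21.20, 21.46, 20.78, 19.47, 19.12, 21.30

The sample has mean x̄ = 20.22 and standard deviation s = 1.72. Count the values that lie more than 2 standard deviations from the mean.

Cutoffs: x̄ ± 2s = [16.78, 23.66].
Outside the cutoffs: 16.41.

1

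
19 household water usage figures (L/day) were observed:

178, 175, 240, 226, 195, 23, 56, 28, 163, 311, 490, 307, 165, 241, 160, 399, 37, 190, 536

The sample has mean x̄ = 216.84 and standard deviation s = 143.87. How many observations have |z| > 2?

1

Cutoffs: x̄ ± 2s = [-70.90, 504.58].
Outside the cutoffs: 536.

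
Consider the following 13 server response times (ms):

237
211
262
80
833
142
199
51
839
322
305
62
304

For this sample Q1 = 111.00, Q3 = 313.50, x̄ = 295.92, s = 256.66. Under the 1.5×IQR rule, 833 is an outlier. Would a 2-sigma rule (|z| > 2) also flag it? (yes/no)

z = (833 − 295.92) / 256.66 = 2.09.
|z| = 2.09 > 2.

yes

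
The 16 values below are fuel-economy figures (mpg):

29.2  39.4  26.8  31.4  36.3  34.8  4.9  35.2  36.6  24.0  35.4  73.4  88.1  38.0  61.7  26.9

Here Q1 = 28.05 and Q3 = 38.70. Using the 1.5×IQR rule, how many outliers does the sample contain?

4

IQR = 10.65; fences at 28.05 − 15.975 = 12.075 and 38.70 + 15.975 = 54.675.
Outside the cutoffs: 4.9, 61.7, 73.4, 88.1.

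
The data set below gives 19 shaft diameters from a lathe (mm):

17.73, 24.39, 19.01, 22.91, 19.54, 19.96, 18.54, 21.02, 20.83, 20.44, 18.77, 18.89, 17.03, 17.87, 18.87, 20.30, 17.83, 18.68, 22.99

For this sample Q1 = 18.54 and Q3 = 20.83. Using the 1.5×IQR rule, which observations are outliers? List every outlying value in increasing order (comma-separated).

24.39

IQR = Q3 − Q1 = 20.83 − 18.54 = 2.29.
Lower fence = Q1 − 1.5·IQR = 18.54 − 3.435 = 15.105.
Upper fence = Q3 + 1.5·IQR = 20.83 + 3.435 = 24.265.
24.39 > 24.265 → outlier.
All remaining values lie within [15.105, 24.265].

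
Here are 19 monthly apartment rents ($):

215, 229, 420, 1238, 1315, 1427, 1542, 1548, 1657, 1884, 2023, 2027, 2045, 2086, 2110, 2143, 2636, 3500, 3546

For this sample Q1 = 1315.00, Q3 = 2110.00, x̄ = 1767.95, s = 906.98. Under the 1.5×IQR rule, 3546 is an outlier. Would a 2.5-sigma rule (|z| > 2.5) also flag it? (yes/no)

no

z = (3546 − 1767.95) / 906.98 = 1.96.
|z| = 1.96 ≤ 2.5.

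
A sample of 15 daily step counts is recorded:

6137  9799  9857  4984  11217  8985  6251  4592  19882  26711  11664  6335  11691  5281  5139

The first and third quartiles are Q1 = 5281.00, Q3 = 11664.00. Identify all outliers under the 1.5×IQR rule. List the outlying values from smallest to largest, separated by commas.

IQR = Q3 − Q1 = 11664.00 − 5281.00 = 6383.00.
Lower fence = Q1 − 1.5·IQR = 5281.00 − 9574.50 = -4293.50.
Upper fence = Q3 + 1.5·IQR = 11664.00 + 9574.50 = 21238.50.
26711 > 21238.50 → outlier.
All remaining values lie within [-4293.50, 21238.50].

26711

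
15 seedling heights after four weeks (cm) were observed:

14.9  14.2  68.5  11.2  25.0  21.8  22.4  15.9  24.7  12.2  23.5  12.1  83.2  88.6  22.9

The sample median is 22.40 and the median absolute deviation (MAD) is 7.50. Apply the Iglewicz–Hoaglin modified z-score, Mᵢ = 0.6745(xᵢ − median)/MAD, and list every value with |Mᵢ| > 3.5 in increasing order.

68.5, 83.2, 88.6

|Mᵢ| > 3.5 ⇔ |xᵢ − 22.40| > 3.5·7.50/0.6745 = 38.92.
So outliers lie outside [-16.52, 61.32].
68.5: M = 4.15 → outlier.
83.2: M = 5.47 → outlier.
88.6: M = 5.95 → outlier.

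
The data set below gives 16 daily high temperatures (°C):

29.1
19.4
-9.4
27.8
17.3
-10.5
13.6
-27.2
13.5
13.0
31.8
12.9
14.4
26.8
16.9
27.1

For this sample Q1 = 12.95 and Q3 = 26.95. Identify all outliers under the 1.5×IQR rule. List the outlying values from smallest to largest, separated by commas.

-27.2, -10.5, -9.4

IQR = Q3 − Q1 = 26.95 − 12.95 = 14.00.
Lower fence = Q1 − 1.5·IQR = 12.95 − 21.00 = -8.05.
Upper fence = Q3 + 1.5·IQR = 26.95 + 21.00 = 47.95.
-27.2 < -8.05 → outlier.
-10.5 < -8.05 → outlier.
-9.4 < -8.05 → outlier.
All remaining values lie within [-8.05, 47.95].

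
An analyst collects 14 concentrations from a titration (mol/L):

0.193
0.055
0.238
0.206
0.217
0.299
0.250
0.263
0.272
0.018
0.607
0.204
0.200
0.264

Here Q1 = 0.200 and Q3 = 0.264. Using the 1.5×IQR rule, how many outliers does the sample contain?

IQR = 0.064; fences at 0.200 − 0.096 = 0.104 and 0.264 + 0.096 = 0.360.
Outside the cutoffs: 0.018, 0.055, 0.607.

3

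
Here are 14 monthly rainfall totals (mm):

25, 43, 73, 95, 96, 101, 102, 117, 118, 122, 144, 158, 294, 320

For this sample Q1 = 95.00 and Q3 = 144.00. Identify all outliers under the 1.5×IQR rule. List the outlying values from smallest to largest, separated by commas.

294, 320

IQR = Q3 − Q1 = 144.00 − 95.00 = 49.00.
Lower fence = Q1 − 1.5·IQR = 95.00 − 73.50 = 21.50.
Upper fence = Q3 + 1.5·IQR = 144.00 + 73.50 = 217.50.
294 > 217.50 → outlier.
320 > 217.50 → outlier.
All remaining values lie within [21.50, 217.50].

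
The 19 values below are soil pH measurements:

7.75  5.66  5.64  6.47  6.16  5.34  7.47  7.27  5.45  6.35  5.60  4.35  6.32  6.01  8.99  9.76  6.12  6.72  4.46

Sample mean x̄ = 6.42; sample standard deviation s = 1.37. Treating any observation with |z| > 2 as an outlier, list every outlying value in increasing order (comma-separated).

Cutoffs at x̄ ± 2s: 6.42 ± 2·1.37 = [3.68, 9.16].
9.76: z = 2.44, |z| > 2 → outlier.
Every other value lies within [3.68, 9.16].

9.76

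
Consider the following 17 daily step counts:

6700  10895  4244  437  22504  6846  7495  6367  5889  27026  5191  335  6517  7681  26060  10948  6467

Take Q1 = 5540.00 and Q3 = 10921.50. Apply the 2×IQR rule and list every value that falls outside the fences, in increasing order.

IQR = Q3 − Q1 = 10921.50 − 5540.00 = 5381.50.
Lower fence = Q1 − 2·IQR = 5540.00 − 10763.00 = -5223.00.
Upper fence = Q3 + 2·IQR = 10921.50 + 10763.00 = 21684.50.
22504 > 21684.50 → outlier.
26060 > 21684.50 → outlier.
27026 > 21684.50 → outlier.
All remaining values lie within [-5223.00, 21684.50].

22504, 26060, 27026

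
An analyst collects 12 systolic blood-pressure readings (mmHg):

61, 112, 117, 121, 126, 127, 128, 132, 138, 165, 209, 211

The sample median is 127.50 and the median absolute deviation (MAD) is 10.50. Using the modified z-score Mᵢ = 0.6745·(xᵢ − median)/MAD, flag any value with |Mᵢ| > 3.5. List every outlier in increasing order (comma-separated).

61, 209, 211

|Mᵢ| > 3.5 ⇔ |xᵢ − 127.50| > 3.5·10.50/0.6745 = 54.48.
So outliers lie outside [73.02, 181.98].
61: M = -4.27 → outlier.
209: M = 5.24 → outlier.
211: M = 5.36 → outlier.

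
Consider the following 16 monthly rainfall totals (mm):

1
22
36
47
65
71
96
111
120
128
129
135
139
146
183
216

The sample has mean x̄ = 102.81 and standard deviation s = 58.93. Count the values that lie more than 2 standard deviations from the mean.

0

Cutoffs: x̄ ± 2s = [-15.05, 220.67].
Every value lies within the cutoffs.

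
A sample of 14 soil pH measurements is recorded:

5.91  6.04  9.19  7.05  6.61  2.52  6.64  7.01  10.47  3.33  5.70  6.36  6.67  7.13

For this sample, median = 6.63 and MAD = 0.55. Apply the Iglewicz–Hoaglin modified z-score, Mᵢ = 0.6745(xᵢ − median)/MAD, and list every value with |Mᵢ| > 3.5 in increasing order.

2.52, 3.33, 10.47

|Mᵢ| > 3.5 ⇔ |xᵢ − 6.63| > 3.5·0.55/0.6745 = 2.85.
So outliers lie outside [3.78, 9.48].
2.52: M = -5.04 → outlier.
3.33: M = -4.05 → outlier.
10.47: M = 4.71 → outlier.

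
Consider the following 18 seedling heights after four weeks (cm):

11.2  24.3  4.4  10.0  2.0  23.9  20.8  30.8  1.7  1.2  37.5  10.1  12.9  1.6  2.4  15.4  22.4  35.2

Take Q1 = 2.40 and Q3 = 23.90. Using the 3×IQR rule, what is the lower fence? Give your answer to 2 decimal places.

-62.10

IQR = Q3 − Q1 = 23.90 − 2.40 = 21.50.
Lower fence = Q1 − 3·IQR = 2.40 − 64.50 = -62.10.
Upper fence = Q3 + 3·IQR = 23.90 + 64.50 = 88.40.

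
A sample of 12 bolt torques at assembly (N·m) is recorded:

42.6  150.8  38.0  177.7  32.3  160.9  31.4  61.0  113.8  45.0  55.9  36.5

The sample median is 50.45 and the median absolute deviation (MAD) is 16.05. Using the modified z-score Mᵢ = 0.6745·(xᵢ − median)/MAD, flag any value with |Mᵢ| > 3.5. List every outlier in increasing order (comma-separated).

150.8, 160.9, 177.7

|Mᵢ| > 3.5 ⇔ |xᵢ − 50.45| > 3.5·16.05/0.6745 = 83.28.
So outliers lie outside [-32.83, 133.73].
150.8: M = 4.22 → outlier.
160.9: M = 4.64 → outlier.
177.7: M = 5.35 → outlier.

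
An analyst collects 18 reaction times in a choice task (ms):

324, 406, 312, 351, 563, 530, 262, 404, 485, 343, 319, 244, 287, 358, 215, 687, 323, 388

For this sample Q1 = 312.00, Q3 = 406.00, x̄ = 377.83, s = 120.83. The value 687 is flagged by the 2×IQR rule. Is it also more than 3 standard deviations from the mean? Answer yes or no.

no

z = (687 − 377.83) / 120.83 = 2.56.
|z| = 2.56 ≤ 3.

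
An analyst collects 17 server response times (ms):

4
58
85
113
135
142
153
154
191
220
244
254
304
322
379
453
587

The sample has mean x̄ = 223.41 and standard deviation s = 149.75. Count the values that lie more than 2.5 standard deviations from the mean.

0

Cutoffs: x̄ ± 2.5s = [-150.965, 597.785].
Every value lies within the cutoffs.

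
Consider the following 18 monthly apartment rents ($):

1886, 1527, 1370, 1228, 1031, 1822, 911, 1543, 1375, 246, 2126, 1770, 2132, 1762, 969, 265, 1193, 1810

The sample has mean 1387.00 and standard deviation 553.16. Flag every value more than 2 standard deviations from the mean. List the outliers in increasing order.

246, 265

Cutoffs at x̄ ± 2s: 1387.00 ± 2·553.16 = [280.68, 2493.32].
246: z = -2.06, |z| > 2 → outlier.
265: z = -2.03, |z| > 2 → outlier.
Every other value lies within [280.68, 2493.32].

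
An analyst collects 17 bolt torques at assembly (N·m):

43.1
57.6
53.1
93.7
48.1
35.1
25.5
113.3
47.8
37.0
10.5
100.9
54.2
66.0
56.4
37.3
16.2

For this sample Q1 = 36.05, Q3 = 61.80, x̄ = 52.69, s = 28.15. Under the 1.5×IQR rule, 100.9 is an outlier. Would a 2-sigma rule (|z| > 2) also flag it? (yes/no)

no

z = (100.9 − 52.69) / 28.15 = 1.71.
|z| = 1.71 ≤ 2.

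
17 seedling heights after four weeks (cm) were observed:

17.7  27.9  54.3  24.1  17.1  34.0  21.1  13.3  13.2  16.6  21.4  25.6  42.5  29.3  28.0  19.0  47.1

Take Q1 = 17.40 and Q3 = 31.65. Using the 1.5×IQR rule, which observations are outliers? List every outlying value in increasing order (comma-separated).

54.3

IQR = Q3 − Q1 = 31.65 − 17.40 = 14.25.
Lower fence = Q1 − 1.5·IQR = 17.40 − 21.375 = -3.975.
Upper fence = Q3 + 1.5·IQR = 31.65 + 21.375 = 53.025.
54.3 > 53.025 → outlier.
All remaining values lie within [-3.975, 53.025].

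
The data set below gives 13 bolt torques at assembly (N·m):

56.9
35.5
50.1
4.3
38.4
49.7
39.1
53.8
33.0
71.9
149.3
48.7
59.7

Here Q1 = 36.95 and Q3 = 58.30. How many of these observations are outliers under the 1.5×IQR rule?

IQR = 21.35; fences at 36.95 − 32.025 = 4.925 and 58.30 + 32.025 = 90.325.
Outside the cutoffs: 4.3, 149.3.

2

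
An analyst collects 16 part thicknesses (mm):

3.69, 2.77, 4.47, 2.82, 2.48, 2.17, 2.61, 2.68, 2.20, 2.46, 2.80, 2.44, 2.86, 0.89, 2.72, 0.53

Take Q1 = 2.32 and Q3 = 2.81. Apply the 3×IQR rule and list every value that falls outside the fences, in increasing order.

IQR = Q3 − Q1 = 2.81 − 2.32 = 0.49.
Lower fence = Q1 − 3·IQR = 2.32 − 1.47 = 0.85.
Upper fence = Q3 + 3·IQR = 2.81 + 1.47 = 4.28.
0.53 < 0.85 → outlier.
4.47 > 4.28 → outlier.
All remaining values lie within [0.85, 4.28].

0.53, 4.47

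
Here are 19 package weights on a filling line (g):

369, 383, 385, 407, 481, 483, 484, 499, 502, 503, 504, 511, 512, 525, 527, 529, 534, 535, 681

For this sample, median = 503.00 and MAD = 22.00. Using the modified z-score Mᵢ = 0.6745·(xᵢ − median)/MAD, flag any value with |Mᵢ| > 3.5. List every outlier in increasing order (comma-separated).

|Mᵢ| > 3.5 ⇔ |xᵢ − 503.00| > 3.5·22.00/0.6745 = 114.16.
So outliers lie outside [388.84, 617.16].
369: M = -4.11 → outlier.
383: M = -3.68 → outlier.
385: M = -3.62 → outlier.
681: M = 5.46 → outlier.

369, 383, 385, 681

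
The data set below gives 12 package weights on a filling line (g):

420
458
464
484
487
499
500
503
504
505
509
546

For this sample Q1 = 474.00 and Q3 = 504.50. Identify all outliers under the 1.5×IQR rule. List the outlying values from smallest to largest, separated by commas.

IQR = Q3 − Q1 = 504.50 − 474.00 = 30.50.
Lower fence = Q1 − 1.5·IQR = 474.00 − 45.75 = 428.25.
Upper fence = Q3 + 1.5·IQR = 504.50 + 45.75 = 550.25.
420 < 428.25 → outlier.
All remaining values lie within [428.25, 550.25].

420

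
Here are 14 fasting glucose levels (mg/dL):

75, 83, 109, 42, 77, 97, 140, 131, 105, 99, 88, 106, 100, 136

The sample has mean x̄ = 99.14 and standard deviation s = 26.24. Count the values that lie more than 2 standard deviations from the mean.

1

Cutoffs: x̄ ± 2s = [46.66, 151.62].
Outside the cutoffs: 42.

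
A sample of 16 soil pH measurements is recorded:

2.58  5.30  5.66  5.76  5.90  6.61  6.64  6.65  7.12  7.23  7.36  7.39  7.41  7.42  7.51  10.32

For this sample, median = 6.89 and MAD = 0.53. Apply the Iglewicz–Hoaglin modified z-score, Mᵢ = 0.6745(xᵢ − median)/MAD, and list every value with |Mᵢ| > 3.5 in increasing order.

2.58, 10.32

|Mᵢ| > 3.5 ⇔ |xᵢ − 6.89| > 3.5·0.53/0.6745 = 2.75.
So outliers lie outside [4.14, 9.64].
2.58: M = -5.49 → outlier.
10.32: M = 4.37 → outlier.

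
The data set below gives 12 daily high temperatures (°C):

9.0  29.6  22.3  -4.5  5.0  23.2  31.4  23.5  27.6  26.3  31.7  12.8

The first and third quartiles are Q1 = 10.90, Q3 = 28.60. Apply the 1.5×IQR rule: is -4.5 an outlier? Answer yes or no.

IQR = Q3 − Q1 = 28.60 − 10.90 = 17.70.
Lower fence = Q1 − 1.5·IQR = 10.90 − 26.55 = -15.65.
Upper fence = Q3 + 1.5·IQR = 28.60 + 26.55 = 55.15.
-4.5 lies within [-15.65, 55.15].

no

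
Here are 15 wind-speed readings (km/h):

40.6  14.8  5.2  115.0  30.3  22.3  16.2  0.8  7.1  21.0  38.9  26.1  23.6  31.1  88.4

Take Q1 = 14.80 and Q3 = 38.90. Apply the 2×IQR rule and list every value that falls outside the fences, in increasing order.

IQR = Q3 − Q1 = 38.90 − 14.80 = 24.10.
Lower fence = Q1 − 2·IQR = 14.80 − 48.20 = -33.40.
Upper fence = Q3 + 2·IQR = 38.90 + 48.20 = 87.10.
88.4 > 87.10 → outlier.
115.0 > 87.10 → outlier.
All remaining values lie within [-33.40, 87.10].

88.4, 115.0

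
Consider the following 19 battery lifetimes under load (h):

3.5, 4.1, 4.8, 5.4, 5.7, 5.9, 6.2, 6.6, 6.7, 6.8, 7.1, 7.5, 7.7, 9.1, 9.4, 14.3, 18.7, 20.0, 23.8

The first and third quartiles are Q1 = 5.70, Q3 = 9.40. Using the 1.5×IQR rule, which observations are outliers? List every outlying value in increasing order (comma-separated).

IQR = Q3 − Q1 = 9.40 − 5.70 = 3.70.
Lower fence = Q1 − 1.5·IQR = 5.70 − 5.55 = 0.15.
Upper fence = Q3 + 1.5·IQR = 9.40 + 5.55 = 14.95.
18.7 > 14.95 → outlier.
20.0 > 14.95 → outlier.
23.8 > 14.95 → outlier.
All remaining values lie within [0.15, 14.95].

18.7, 20.0, 23.8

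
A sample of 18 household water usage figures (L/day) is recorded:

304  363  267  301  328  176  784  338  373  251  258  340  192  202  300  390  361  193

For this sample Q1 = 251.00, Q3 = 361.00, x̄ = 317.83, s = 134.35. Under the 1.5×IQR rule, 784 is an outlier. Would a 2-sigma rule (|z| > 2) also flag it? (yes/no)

yes

z = (784 − 317.83) / 134.35 = 3.47.
|z| = 3.47 > 2.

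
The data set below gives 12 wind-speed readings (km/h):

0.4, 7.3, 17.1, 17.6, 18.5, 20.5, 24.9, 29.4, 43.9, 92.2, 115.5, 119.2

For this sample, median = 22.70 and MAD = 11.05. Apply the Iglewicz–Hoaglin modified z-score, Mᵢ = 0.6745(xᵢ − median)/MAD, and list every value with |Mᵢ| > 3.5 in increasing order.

92.2, 115.5, 119.2

|Mᵢ| > 3.5 ⇔ |xᵢ − 22.70| > 3.5·11.05/0.6745 = 57.34.
So outliers lie outside [-34.64, 80.04].
92.2: M = 4.24 → outlier.
115.5: M = 5.66 → outlier.
119.2: M = 5.89 → outlier.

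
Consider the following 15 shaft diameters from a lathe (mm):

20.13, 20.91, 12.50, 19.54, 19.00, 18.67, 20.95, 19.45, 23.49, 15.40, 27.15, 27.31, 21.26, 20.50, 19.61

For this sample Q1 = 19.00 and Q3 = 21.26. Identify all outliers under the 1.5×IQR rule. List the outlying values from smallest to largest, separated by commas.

IQR = Q3 − Q1 = 21.26 − 19.00 = 2.26.
Lower fence = Q1 − 1.5·IQR = 19.00 − 3.39 = 15.61.
Upper fence = Q3 + 1.5·IQR = 21.26 + 3.39 = 24.65.
12.50 < 15.61 → outlier.
15.40 < 15.61 → outlier.
27.15 > 24.65 → outlier.
27.31 > 24.65 → outlier.
All remaining values lie within [15.61, 24.65].

12.50, 15.40, 27.15, 27.31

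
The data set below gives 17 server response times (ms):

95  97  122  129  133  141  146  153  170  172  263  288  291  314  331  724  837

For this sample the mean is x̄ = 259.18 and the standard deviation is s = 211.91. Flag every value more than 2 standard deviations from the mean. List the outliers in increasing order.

Cutoffs at x̄ ± 2s: 259.18 ± 2·211.91 = [-164.64, 683.00].
724: z = 2.19, |z| > 2 → outlier.
837: z = 2.73, |z| > 2 → outlier.
Every other value lies within [-164.64, 683.00].

724, 837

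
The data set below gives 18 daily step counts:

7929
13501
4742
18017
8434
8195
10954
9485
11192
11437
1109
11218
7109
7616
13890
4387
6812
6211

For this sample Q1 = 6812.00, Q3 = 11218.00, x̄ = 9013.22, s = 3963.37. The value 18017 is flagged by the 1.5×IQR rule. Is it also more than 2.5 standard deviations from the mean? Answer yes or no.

z = (18017 − 9013.22) / 3963.37 = 2.27.
|z| = 2.27 ≤ 2.5.

no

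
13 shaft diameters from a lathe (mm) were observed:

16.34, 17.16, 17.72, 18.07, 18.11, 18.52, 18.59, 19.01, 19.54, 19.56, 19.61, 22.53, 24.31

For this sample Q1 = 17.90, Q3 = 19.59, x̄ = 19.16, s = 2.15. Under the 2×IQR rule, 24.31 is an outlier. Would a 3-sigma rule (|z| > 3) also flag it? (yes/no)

z = (24.31 − 19.16) / 2.15 = 2.40.
|z| = 2.40 ≤ 3.

no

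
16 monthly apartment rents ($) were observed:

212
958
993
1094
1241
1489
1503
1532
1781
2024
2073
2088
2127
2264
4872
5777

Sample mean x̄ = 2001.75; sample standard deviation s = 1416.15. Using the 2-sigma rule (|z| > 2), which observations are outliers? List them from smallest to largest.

Cutoffs at x̄ ± 2s: 2001.75 ± 2·1416.15 = [-830.55, 4834.05].
4872: z = 2.03, |z| > 2 → outlier.
5777: z = 2.67, |z| > 2 → outlier.
Every other value lies within [-830.55, 4834.05].

4872, 5777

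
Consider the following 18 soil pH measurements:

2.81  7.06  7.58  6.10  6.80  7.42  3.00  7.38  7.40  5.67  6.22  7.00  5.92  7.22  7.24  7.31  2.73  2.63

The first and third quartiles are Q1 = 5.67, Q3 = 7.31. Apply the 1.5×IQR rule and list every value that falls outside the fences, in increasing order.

2.63, 2.73, 2.81, 3.00

IQR = Q3 − Q1 = 7.31 − 5.67 = 1.64.
Lower fence = Q1 − 1.5·IQR = 5.67 − 2.46 = 3.21.
Upper fence = Q3 + 1.5·IQR = 7.31 + 2.46 = 9.77.
2.63 < 3.21 → outlier.
2.73 < 3.21 → outlier.
2.81 < 3.21 → outlier.
3.00 < 3.21 → outlier.
All remaining values lie within [3.21, 9.77].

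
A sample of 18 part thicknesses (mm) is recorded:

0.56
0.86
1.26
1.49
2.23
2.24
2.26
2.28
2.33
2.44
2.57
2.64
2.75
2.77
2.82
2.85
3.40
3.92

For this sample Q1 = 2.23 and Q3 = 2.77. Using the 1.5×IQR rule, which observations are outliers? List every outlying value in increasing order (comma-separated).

0.56, 0.86, 1.26, 3.92

IQR = Q3 − Q1 = 2.77 − 2.23 = 0.54.
Lower fence = Q1 − 1.5·IQR = 2.23 − 0.81 = 1.42.
Upper fence = Q3 + 1.5·IQR = 2.77 + 0.81 = 3.58.
0.56 < 1.42 → outlier.
0.86 < 1.42 → outlier.
1.26 < 1.42 → outlier.
3.92 > 3.58 → outlier.
All remaining values lie within [1.42, 3.58].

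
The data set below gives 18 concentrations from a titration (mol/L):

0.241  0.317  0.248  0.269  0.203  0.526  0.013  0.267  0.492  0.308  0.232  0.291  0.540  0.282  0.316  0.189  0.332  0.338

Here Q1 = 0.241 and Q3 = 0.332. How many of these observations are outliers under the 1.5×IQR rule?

IQR = 0.091; fences at 0.241 − 0.1365 = 0.1045 and 0.332 + 0.1365 = 0.4685.
Outside the cutoffs: 0.013, 0.492, 0.526, 0.540.

4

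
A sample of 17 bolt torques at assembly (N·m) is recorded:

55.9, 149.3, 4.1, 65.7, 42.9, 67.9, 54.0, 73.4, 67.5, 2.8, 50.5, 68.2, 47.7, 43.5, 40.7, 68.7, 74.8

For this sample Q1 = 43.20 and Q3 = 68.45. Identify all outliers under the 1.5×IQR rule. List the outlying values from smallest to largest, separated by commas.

2.8, 4.1, 149.3

IQR = Q3 − Q1 = 68.45 − 43.20 = 25.25.
Lower fence = Q1 − 1.5·IQR = 43.20 − 37.875 = 5.325.
Upper fence = Q3 + 1.5·IQR = 68.45 + 37.875 = 106.325.
2.8 < 5.325 → outlier.
4.1 < 5.325 → outlier.
149.3 > 106.325 → outlier.
All remaining values lie within [5.325, 106.325].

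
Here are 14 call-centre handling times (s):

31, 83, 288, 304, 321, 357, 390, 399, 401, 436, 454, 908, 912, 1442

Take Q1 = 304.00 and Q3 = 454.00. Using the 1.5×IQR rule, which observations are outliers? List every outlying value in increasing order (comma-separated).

IQR = Q3 − Q1 = 454.00 − 304.00 = 150.00.
Lower fence = Q1 − 1.5·IQR = 304.00 − 225.00 = 79.00.
Upper fence = Q3 + 1.5·IQR = 454.00 + 225.00 = 679.00.
31 < 79.00 → outlier.
908 > 679.00 → outlier.
912 > 679.00 → outlier.
1442 > 679.00 → outlier.
All remaining values lie within [79.00, 679.00].

31, 908, 912, 1442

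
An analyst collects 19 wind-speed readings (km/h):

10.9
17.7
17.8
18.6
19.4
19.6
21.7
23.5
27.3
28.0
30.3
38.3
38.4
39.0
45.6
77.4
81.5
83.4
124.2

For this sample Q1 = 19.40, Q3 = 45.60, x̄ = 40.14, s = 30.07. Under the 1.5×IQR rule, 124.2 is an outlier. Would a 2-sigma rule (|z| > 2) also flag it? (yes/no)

yes

z = (124.2 − 40.14) / 30.07 = 2.80.
|z| = 2.80 > 2.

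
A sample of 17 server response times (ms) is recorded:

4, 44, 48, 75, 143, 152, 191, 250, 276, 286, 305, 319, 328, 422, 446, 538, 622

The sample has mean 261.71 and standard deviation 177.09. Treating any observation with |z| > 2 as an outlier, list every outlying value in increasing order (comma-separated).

622

Cutoffs at x̄ ± 2s: 261.71 ± 2·177.09 = [-92.47, 615.89].
622: z = 2.03, |z| > 2 → outlier.
Every other value lies within [-92.47, 615.89].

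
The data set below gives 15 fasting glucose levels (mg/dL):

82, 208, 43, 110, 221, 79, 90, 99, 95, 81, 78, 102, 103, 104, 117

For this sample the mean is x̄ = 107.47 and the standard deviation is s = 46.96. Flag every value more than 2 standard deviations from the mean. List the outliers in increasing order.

208, 221

Cutoffs at x̄ ± 2s: 107.47 ± 2·46.96 = [13.55, 201.39].
208: z = 2.14, |z| > 2 → outlier.
221: z = 2.42, |z| > 2 → outlier.
Every other value lies within [13.55, 201.39].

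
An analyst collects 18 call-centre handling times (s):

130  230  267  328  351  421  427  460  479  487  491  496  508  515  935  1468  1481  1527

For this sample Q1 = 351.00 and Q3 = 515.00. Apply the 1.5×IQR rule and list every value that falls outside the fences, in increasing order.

935, 1468, 1481, 1527

IQR = Q3 − Q1 = 515.00 − 351.00 = 164.00.
Lower fence = Q1 − 1.5·IQR = 351.00 − 246.00 = 105.00.
Upper fence = Q3 + 1.5·IQR = 515.00 + 246.00 = 761.00.
935 > 761.00 → outlier.
1468 > 761.00 → outlier.
1481 > 761.00 → outlier.
1527 > 761.00 → outlier.
All remaining values lie within [105.00, 761.00].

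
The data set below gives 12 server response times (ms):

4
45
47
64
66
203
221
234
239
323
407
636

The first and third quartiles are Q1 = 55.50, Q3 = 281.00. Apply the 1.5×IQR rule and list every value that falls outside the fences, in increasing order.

636

IQR = Q3 − Q1 = 281.00 − 55.50 = 225.50.
Lower fence = Q1 − 1.5·IQR = 55.50 − 338.25 = -282.75.
Upper fence = Q3 + 1.5·IQR = 281.00 + 338.25 = 619.25.
636 > 619.25 → outlier.
All remaining values lie within [-282.75, 619.25].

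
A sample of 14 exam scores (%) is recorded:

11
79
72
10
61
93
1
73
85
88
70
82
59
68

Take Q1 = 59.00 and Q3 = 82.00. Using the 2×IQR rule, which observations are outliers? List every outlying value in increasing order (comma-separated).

1, 10, 11

IQR = Q3 − Q1 = 82.00 − 59.00 = 23.00.
Lower fence = Q1 − 2·IQR = 59.00 − 46.00 = 13.00.
Upper fence = Q3 + 2·IQR = 82.00 + 46.00 = 128.00.
1 < 13.00 → outlier.
10 < 13.00 → outlier.
11 < 13.00 → outlier.
All remaining values lie within [13.00, 128.00].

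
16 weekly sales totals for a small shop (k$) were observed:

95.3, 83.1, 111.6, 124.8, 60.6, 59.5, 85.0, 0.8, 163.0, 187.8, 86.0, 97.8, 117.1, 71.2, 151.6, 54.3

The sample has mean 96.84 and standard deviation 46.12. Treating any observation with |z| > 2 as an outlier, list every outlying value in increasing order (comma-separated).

Cutoffs at x̄ ± 2s: 96.84 ± 2·46.12 = [4.60, 189.08].
0.8: z = -2.08, |z| > 2 → outlier.
Every other value lies within [4.60, 189.08].

0.8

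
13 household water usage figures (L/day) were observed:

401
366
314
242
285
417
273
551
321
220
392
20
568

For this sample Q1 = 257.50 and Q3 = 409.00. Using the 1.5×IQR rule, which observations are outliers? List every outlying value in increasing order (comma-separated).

IQR = Q3 − Q1 = 409.00 − 257.50 = 151.50.
Lower fence = Q1 − 1.5·IQR = 257.50 − 227.25 = 30.25.
Upper fence = Q3 + 1.5·IQR = 409.00 + 227.25 = 636.25.
20 < 30.25 → outlier.
All remaining values lie within [30.25, 636.25].

20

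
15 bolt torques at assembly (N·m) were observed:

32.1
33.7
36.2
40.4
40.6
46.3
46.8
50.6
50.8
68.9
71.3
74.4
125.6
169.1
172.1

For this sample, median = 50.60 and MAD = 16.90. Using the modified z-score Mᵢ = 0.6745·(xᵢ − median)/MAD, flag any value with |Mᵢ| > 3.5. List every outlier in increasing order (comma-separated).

169.1, 172.1

|Mᵢ| > 3.5 ⇔ |xᵢ − 50.60| > 3.5·16.90/0.6745 = 87.69.
So outliers lie outside [-37.09, 138.29].
169.1: M = 4.73 → outlier.
172.1: M = 4.85 → outlier.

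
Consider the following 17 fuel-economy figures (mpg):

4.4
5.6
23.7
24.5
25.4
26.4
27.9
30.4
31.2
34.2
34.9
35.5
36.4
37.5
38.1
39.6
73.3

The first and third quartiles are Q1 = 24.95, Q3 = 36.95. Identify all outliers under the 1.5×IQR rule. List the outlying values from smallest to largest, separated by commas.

IQR = Q3 − Q1 = 36.95 − 24.95 = 12.00.
Lower fence = Q1 − 1.5·IQR = 24.95 − 18.00 = 6.95.
Upper fence = Q3 + 1.5·IQR = 36.95 + 18.00 = 54.95.
4.4 < 6.95 → outlier.
5.6 < 6.95 → outlier.
73.3 > 54.95 → outlier.
All remaining values lie within [6.95, 54.95].

4.4, 5.6, 73.3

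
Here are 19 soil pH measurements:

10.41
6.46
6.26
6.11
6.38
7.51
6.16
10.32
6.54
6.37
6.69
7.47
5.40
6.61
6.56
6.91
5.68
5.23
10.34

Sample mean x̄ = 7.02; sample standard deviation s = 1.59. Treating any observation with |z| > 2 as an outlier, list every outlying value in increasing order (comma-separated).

10.32, 10.34, 10.41

Cutoffs at x̄ ± 2s: 7.02 ± 2·1.59 = [3.84, 10.20].
10.32: z = 2.08, |z| > 2 → outlier.
10.34: z = 2.09, |z| > 2 → outlier.
10.41: z = 2.13, |z| > 2 → outlier.
Every other value lies within [3.84, 10.20].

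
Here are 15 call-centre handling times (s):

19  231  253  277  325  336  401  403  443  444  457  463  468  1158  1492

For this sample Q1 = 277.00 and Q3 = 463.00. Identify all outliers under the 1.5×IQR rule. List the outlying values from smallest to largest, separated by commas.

1158, 1492

IQR = Q3 − Q1 = 463.00 − 277.00 = 186.00.
Lower fence = Q1 − 1.5·IQR = 277.00 − 279.00 = -2.00.
Upper fence = Q3 + 1.5·IQR = 463.00 + 279.00 = 742.00.
1158 > 742.00 → outlier.
1492 > 742.00 → outlier.
All remaining values lie within [-2.00, 742.00].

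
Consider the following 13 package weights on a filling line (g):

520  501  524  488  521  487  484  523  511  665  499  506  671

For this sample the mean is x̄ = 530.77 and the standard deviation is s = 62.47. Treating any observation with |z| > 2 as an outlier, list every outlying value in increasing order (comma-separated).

Cutoffs at x̄ ± 2s: 530.77 ± 2·62.47 = [405.83, 655.71].
665: z = 2.15, |z| > 2 → outlier.
671: z = 2.24, |z| > 2 → outlier.
Every other value lies within [405.83, 655.71].

665, 671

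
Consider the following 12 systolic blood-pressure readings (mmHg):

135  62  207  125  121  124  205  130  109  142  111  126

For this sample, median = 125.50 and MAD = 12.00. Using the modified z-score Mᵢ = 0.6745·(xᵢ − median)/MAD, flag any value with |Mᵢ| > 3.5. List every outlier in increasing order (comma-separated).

62, 205, 207

|Mᵢ| > 3.5 ⇔ |xᵢ − 125.50| > 3.5·12.00/0.6745 = 62.27.
So outliers lie outside [63.23, 187.77].
62: M = -3.57 → outlier.
205: M = 4.47 → outlier.
207: M = 4.58 → outlier.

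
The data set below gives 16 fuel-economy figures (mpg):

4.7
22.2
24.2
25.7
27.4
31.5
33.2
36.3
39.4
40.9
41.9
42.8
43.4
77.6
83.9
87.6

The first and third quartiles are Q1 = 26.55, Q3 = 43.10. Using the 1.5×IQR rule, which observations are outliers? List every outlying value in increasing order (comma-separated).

77.6, 83.9, 87.6

IQR = Q3 − Q1 = 43.10 − 26.55 = 16.55.
Lower fence = Q1 − 1.5·IQR = 26.55 − 24.825 = 1.725.
Upper fence = Q3 + 1.5·IQR = 43.10 + 24.825 = 67.925.
77.6 > 67.925 → outlier.
83.9 > 67.925 → outlier.
87.6 > 67.925 → outlier.
All remaining values lie within [1.725, 67.925].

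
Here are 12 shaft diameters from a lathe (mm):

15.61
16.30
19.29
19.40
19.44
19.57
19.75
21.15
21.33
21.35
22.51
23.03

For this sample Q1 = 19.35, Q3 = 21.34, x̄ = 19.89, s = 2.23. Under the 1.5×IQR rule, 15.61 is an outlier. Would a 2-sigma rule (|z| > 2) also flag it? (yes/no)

no

z = (15.61 − 19.89) / 2.23 = -1.92.
|z| = 1.92 ≤ 2.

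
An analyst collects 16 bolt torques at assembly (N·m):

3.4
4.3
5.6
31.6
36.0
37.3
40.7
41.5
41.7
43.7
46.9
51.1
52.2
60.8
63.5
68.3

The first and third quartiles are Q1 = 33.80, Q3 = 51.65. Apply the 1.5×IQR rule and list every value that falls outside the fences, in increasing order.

IQR = Q3 − Q1 = 51.65 − 33.80 = 17.85.
Lower fence = Q1 − 1.5·IQR = 33.80 − 26.775 = 7.025.
Upper fence = Q3 + 1.5·IQR = 51.65 + 26.775 = 78.425.
3.4 < 7.025 → outlier.
4.3 < 7.025 → outlier.
5.6 < 7.025 → outlier.
All remaining values lie within [7.025, 78.425].

3.4, 4.3, 5.6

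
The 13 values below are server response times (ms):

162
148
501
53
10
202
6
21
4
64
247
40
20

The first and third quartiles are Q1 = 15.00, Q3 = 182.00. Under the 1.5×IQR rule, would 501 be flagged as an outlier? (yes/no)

IQR = Q3 − Q1 = 182.00 − 15.00 = 167.00.
Lower fence = Q1 − 1.5·IQR = 15.00 − 250.50 = -235.50.
Upper fence = Q3 + 1.5·IQR = 182.00 + 250.50 = 432.50.
501 lies above the upper fence.

yes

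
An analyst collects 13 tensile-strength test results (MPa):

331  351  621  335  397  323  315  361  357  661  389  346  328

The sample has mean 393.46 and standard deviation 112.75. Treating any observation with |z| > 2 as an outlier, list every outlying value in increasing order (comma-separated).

621, 661

Cutoffs at x̄ ± 2s: 393.46 ± 2·112.75 = [167.96, 618.96].
621: z = 2.02, |z| > 2 → outlier.
661: z = 2.37, |z| > 2 → outlier.
Every other value lies within [167.96, 618.96].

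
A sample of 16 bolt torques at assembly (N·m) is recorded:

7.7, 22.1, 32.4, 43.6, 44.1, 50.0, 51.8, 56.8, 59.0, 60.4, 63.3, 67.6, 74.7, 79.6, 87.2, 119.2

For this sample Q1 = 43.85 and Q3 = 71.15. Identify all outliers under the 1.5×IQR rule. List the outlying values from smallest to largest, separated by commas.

IQR = Q3 − Q1 = 71.15 − 43.85 = 27.30.
Lower fence = Q1 − 1.5·IQR = 43.85 − 40.95 = 2.90.
Upper fence = Q3 + 1.5·IQR = 71.15 + 40.95 = 112.10.
119.2 > 112.10 → outlier.
All remaining values lie within [2.90, 112.10].

119.2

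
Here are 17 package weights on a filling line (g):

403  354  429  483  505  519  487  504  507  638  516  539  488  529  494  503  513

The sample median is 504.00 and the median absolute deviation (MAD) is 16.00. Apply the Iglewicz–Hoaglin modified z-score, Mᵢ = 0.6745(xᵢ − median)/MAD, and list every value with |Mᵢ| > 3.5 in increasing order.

354, 403, 638

|Mᵢ| > 3.5 ⇔ |xᵢ − 504.00| > 3.5·16.00/0.6745 = 83.02.
So outliers lie outside [420.98, 587.02].
354: M = -6.32 → outlier.
403: M = -4.26 → outlier.
638: M = 5.65 → outlier.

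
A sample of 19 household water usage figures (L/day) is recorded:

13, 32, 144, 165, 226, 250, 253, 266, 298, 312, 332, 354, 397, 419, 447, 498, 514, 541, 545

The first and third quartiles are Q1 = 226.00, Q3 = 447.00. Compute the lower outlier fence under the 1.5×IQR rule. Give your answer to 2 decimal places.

IQR = Q3 − Q1 = 447.00 − 226.00 = 221.00.
Lower fence = Q1 − 1.5·IQR = 226.00 − 331.50 = -105.50.
Upper fence = Q3 + 1.5·IQR = 447.00 + 331.50 = 778.50.

-105.50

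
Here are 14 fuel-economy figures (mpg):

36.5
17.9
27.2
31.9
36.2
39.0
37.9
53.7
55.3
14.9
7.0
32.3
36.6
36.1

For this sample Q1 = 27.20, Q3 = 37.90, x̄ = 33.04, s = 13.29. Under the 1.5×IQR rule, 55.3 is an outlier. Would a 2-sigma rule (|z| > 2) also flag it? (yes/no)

z = (55.3 − 33.04) / 13.29 = 1.67.
|z| = 1.67 ≤ 2.

no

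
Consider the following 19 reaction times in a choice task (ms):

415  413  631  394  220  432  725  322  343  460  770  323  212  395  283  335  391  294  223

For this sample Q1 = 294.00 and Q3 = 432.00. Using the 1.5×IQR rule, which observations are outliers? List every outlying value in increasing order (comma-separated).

725, 770

IQR = Q3 − Q1 = 432.00 − 294.00 = 138.00.
Lower fence = Q1 − 1.5·IQR = 294.00 − 207.00 = 87.00.
Upper fence = Q3 + 1.5·IQR = 432.00 + 207.00 = 639.00.
725 > 639.00 → outlier.
770 > 639.00 → outlier.
All remaining values lie within [87.00, 639.00].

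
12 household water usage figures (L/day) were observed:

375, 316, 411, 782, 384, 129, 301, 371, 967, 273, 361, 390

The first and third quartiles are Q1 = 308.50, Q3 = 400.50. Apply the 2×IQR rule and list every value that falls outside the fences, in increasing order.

782, 967

IQR = Q3 − Q1 = 400.50 − 308.50 = 92.00.
Lower fence = Q1 − 2·IQR = 308.50 − 184.00 = 124.50.
Upper fence = Q3 + 2·IQR = 400.50 + 184.00 = 584.50.
782 > 584.50 → outlier.
967 > 584.50 → outlier.
All remaining values lie within [124.50, 584.50].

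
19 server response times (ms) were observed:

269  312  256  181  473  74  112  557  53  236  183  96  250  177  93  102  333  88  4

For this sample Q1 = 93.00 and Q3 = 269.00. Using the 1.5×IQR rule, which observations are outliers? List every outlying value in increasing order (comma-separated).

IQR = Q3 − Q1 = 269.00 − 93.00 = 176.00.
Lower fence = Q1 − 1.5·IQR = 93.00 − 264.00 = -171.00.
Upper fence = Q3 + 1.5·IQR = 269.00 + 264.00 = 533.00.
557 > 533.00 → outlier.
All remaining values lie within [-171.00, 533.00].

557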